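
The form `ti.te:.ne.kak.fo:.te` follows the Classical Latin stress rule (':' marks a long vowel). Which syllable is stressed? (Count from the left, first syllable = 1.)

Classical Latin: stress the penult if heavy (long vowel or closed), else the antepenult.
Weights: 4 kak H, 5 fo: H, 6 te L.
The penult (syllable 5, fo:) is heavy, so it takes stress.
Stress on syllable 5: ti.te:.ne.kak.ˈfo:.te.

5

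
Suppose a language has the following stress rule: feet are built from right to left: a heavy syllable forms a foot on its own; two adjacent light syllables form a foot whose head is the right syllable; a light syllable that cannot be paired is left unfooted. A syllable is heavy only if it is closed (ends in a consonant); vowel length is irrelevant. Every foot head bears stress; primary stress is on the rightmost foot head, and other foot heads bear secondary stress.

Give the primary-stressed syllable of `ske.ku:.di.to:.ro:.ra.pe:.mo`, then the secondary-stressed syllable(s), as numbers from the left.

primary 8, secondary 2, 4, 6

Weights: 1 ske L, 2 ku: L, 3 di L, 4 to: L, 5 ro: L, 6 ra L, 7 pe: L, 8 mo L.
Parse right to left (heavy = foot alone; LL = one foot; stranded L unfooted): (ske.ˈku:) (di.ˈto:) (ro:.ˈra) (pe:.ˈmo).
Foot heads: 2, 4, 6, 8.
Primary stress on the rightmost head = syllable 8.
Secondary stress on 2, 4, 6: ske.ˌku:.di.ˌto:.ro:.ˌra.pe:.ˈmo.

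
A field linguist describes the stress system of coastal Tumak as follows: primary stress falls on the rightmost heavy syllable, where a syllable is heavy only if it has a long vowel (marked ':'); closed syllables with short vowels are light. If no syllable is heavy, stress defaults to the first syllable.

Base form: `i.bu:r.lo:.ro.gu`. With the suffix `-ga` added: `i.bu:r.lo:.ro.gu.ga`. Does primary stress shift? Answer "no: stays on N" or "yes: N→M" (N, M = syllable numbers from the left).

Base `i.bu:r.lo:.ro.gu` (5 syllables):
  Weights: 1 i L, 2 bu:r H, 3 lo: H, 4 ro L, 5 gu L.
  Heavy syllables in the domain: 2, 3. The rightmost is syllable 3 (lo:).
  → primary stress on syllable 3.
Suffixed `i.bu:r.lo:.ro.gu.ga` (6 syllables):
  Weights: 1 i L, 2 bu:r H, 3 lo: H, 4 ro L, 5 gu L, 6 ga L.
  Heavy syllables in the domain: 2, 3. The rightmost is syllable 3 (lo:).
  → primary stress on syllable 3.

no: stays on 3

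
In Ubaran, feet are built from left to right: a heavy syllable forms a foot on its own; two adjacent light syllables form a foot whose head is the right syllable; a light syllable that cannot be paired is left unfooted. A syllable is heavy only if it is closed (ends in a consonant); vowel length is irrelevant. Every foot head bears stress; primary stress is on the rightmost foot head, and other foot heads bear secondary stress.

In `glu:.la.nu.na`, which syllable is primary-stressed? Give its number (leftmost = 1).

4

Weights: 1 glu: L, 2 la L, 3 nu L, 4 na L.
Parse left to right (heavy = foot alone; LL = one foot; stranded L unfooted): (glu:.ˈla) (nu.ˈna).
Foot heads: 2, 4.
Primary stress on the rightmost head = syllable 4.
Primary stress: syllable 4 → glu:.la.nu.ˈna.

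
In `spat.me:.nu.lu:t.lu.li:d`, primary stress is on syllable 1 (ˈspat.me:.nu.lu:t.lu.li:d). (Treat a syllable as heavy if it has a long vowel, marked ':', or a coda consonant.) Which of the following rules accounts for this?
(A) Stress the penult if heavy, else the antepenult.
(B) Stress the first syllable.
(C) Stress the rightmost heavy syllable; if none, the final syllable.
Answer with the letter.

B

Rule A → syllable 4 (observed: 1).
Rule B → syllable 1 ✓.
Rule C → syllable 6 (observed: 1).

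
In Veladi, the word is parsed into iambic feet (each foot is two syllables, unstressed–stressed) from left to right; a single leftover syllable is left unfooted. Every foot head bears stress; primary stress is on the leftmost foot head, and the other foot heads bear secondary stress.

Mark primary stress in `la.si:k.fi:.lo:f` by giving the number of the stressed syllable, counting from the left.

Parse left to right into iambic (σˈσ) feet: (la.ˈsi:k) (fi:.ˈlo:f).
Foot heads (stressed positions): 2, 4.
End Rule Leftmost: primary stress on the leftmost head = syllable 2.
Primary stress: syllable 2 → la.ˈsi:k.fi:.lo:f.

2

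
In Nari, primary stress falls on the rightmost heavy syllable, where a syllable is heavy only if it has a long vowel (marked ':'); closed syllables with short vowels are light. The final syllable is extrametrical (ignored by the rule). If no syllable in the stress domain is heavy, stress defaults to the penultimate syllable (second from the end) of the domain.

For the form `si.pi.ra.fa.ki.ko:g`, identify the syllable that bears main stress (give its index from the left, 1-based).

The final syllable (6, ko:g) is extrametrical; the stress domain is syllables 1–5.
Weights: 1 si L, 2 pi L, 3 ra L, 4 fa L, 5 ki L.
No heavy syllable in the domain; default to the penultimate syllable (second from the end) of the domain = syllable 4.
Primary stress: syllable 4 → si.pi.ra.ˈfa.ki.ko:g.

4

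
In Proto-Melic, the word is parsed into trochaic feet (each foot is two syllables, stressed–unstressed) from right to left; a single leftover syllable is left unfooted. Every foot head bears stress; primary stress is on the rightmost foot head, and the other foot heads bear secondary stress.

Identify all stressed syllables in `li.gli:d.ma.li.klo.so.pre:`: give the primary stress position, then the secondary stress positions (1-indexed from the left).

primary 6, secondary 2, 4

Parse right to left into trochaic (ˈσσ) feet: li (ˈgli:d.ma) (ˈli.klo) (ˈso.pre:). Syllable 1 is left unfooted.
Foot heads (stressed positions): 2, 4, 6.
End Rule Rightmost: primary stress on the rightmost head = syllable 6.
Secondary stress on 2, 4: li.ˌgli:d.ma.ˌli.klo.ˈso.pre:.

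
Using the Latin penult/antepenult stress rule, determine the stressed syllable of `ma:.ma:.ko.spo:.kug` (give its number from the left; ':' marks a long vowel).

Classical Latin: stress the penult if heavy (long vowel or closed), else the antepenult.
Weights: 3 ko L, 4 spo: H, 5 kug H.
The penult (syllable 4, spo:) is heavy, so it takes stress.
Stress on syllable 4: ma:.ma:.ko.ˈspo:.kug.

4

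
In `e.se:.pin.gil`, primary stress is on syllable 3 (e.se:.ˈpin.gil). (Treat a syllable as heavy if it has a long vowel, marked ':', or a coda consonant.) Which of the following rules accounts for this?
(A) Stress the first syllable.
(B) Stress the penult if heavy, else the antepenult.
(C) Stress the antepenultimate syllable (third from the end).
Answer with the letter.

B

Rule A → syllable 1 (observed: 3).
Rule B → syllable 3 ✓.
Rule C → syllable 2 (observed: 3).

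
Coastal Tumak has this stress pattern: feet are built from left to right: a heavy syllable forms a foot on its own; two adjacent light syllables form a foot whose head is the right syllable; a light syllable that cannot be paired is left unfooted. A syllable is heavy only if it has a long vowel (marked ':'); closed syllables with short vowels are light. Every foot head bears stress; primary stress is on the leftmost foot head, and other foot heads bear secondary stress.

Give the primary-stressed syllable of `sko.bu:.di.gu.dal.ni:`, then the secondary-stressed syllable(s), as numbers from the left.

Weights: 1 sko L, 2 bu: H, 3 di L, 4 gu L, 5 dal L, 6 ni: H.
Parse left to right (heavy = foot alone; LL = one foot; stranded L unfooted): sko (ˈbu:) (di.ˈgu) dal (ˈni:).
Foot heads: 2, 4, 6.
Primary stress on the leftmost head = syllable 2.
Secondary stress on 4, 6: sko.ˈbu:.di.ˌgu.dal.ˌni:.

primary 2, secondary 4, 6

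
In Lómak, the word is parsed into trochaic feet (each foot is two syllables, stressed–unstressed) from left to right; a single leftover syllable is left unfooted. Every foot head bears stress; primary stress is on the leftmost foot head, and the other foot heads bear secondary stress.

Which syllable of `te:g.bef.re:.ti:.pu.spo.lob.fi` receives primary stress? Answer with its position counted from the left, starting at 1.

1

Parse left to right into trochaic (ˈσσ) feet: (ˈte:g.bef) (ˈre:.ti:) (ˈpu.spo) (ˈlob.fi).
Foot heads (stressed positions): 1, 3, 5, 7.
End Rule Leftmost: primary stress on the leftmost head = syllable 1.
Primary stress: syllable 1 → ˈte:g.bef.re:.ti:.pu.spo.lob.fi.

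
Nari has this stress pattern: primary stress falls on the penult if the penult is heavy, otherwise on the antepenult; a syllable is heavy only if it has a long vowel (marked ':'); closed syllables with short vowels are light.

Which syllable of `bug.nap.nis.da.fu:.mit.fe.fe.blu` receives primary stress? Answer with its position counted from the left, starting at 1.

7

Weights: 7 fe L, 8 fe L, 9 blu L.
The penult (syllable 8, fe) is light, so stress falls on the antepenult (syllable 7, fe).
Primary stress: syllable 7 → bug.nap.nis.da.fu:.mit.ˈfe.fe.blu.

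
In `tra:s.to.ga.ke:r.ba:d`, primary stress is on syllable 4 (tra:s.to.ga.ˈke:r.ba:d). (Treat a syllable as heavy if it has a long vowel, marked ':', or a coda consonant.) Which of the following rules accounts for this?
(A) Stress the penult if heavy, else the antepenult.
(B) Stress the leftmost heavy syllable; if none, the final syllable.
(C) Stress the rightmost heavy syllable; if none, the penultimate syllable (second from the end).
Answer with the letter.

Rule A → syllable 4 ✓.
Rule B → syllable 1 (observed: 4).
Rule C → syllable 5 (observed: 4).

A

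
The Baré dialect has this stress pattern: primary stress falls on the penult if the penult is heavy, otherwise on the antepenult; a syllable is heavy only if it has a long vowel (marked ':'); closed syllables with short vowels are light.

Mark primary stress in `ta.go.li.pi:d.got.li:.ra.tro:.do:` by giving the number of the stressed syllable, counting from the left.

8

Weights: 7 ra L, 8 tro: H, 9 do: H.
The penult (syllable 8, tro:) is heavy, so it takes stress.
Primary stress: syllable 8 → ta.go.li.pi:d.got.li:.ra.ˈtro:.do:.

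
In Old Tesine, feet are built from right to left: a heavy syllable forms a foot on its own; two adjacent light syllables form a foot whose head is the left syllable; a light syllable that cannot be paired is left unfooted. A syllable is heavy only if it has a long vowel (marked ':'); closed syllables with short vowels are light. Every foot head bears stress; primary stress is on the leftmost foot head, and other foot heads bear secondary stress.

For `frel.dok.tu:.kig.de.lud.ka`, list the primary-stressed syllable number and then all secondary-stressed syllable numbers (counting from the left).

Weights: 1 frel L, 2 dok L, 3 tu: H, 4 kig L, 5 de L, 6 lud L, 7 ka L.
Parse right to left (heavy = foot alone; LL = one foot; stranded L unfooted): (ˈfrel.dok) (ˈtu:) (ˈkig.de) (ˈlud.ka).
Foot heads: 1, 3, 4, 6.
Primary stress on the leftmost head = syllable 1.
Secondary stress on 3, 4, 6: ˈfrel.dok.ˌtu:.ˌkig.de.ˌlud.ka.

primary 1, secondary 3, 4, 6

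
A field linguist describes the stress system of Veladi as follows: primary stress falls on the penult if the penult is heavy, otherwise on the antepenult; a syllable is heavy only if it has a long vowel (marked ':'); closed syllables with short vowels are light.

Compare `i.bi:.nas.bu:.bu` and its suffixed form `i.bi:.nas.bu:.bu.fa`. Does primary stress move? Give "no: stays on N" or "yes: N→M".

no: stays on 4

Base `i.bi:.nas.bu:.bu` (5 syllables):
  Weights: 3 nas L, 4 bu: H, 5 bu L.
  The penult (syllable 4, bu:) is heavy, so it takes stress.
  → primary stress on syllable 4.
Suffixed `i.bi:.nas.bu:.bu.fa` (6 syllables):
  Weights: 4 bu: H, 5 bu L, 6 fa L.
  The penult (syllable 5, bu) is light, so stress falls on the antepenult (syllable 4, bu:).
  → primary stress on syllable 4.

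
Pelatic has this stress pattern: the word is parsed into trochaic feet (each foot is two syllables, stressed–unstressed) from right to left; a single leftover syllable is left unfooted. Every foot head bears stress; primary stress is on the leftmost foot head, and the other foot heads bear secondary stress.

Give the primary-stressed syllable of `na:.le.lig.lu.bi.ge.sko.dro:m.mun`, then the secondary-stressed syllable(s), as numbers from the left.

Parse right to left into trochaic (ˈσσ) feet: na: (ˈle.lig) (ˈlu.bi) (ˈge.sko) (ˈdro:m.mun). Syllable 1 is left unfooted.
Foot heads (stressed positions): 2, 4, 6, 8.
End Rule Leftmost: primary stress on the leftmost head = syllable 2.
Secondary stress on 4, 6, 8: na:.ˈle.lig.ˌlu.bi.ˌge.sko.ˌdro:m.mun.

primary 2, secondary 4, 6, 8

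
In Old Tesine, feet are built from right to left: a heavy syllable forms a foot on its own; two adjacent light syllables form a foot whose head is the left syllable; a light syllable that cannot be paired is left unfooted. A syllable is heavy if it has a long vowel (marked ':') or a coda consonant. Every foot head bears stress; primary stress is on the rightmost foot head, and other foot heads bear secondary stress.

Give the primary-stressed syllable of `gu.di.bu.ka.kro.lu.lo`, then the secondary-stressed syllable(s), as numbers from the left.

primary 6, secondary 2, 4

Weights: 1 gu L, 2 di L, 3 bu L, 4 ka L, 5 kro L, 6 lu L, 7 lo L.
Parse right to left (heavy = foot alone; LL = one foot; stranded L unfooted): gu (ˈdi.bu) (ˈka.kro) (ˈlu.lo).
Foot heads: 2, 4, 6.
Primary stress on the rightmost head = syllable 6.
Secondary stress on 2, 4: gu.ˌdi.bu.ˌka.kro.ˈlu.lo.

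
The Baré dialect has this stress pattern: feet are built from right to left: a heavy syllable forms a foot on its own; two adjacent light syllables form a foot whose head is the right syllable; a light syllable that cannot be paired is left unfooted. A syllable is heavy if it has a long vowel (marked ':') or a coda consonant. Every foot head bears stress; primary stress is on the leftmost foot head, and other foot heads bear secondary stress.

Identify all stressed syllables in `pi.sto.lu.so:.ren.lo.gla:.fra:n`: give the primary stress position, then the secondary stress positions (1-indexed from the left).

primary 3, secondary 4, 5, 7, 8

Weights: 1 pi L, 2 sto L, 3 lu L, 4 so: H, 5 ren H, 6 lo L, 7 gla: H, 8 fra:n H.
Parse right to left (heavy = foot alone; LL = one foot; stranded L unfooted): pi (sto.ˈlu) (ˈso:) (ˈren) lo (ˈgla:) (ˈfra:n).
Foot heads: 3, 4, 5, 7, 8.
Primary stress on the leftmost head = syllable 3.
Secondary stress on 4, 5, 7, 8: pi.sto.ˈlu.ˌso:.ˌren.lo.ˌgla:.ˌfra:n.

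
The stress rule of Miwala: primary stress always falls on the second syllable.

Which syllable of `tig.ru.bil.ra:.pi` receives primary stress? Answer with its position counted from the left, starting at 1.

The word has 5 syllables; the second syllable is syllable 2 (ru).
Primary stress: syllable 2 → tig.ˈru.bil.ra:.pi.

2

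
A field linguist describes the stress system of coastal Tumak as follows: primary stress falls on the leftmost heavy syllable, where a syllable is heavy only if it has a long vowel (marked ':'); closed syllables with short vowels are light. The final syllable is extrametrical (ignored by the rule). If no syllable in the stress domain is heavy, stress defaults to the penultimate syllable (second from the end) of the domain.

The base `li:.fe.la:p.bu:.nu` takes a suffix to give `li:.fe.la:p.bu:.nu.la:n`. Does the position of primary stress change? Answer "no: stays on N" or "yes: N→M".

Base `li:.fe.la:p.bu:.nu` (5 syllables):
  The final syllable (5, nu) is extrametrical; the stress domain is syllables 1–4.
  Weights: 1 li: H, 2 fe L, 3 la:p H, 4 bu: H.
  Heavy syllables in the domain: 1, 3, 4. The leftmost is syllable 1 (li:).
  → primary stress on syllable 1.
Suffixed `li:.fe.la:p.bu:.nu.la:n` (6 syllables):
  The final syllable (6, la:n) is extrametrical; the stress domain is syllables 1–5.
  Weights: 1 li: H, 2 fe L, 3 la:p H, 4 bu: H, 5 nu L.
  Heavy syllables in the domain: 1, 3, 4. The leftmost is syllable 1 (li:).
  → primary stress on syllable 1.

no: stays on 1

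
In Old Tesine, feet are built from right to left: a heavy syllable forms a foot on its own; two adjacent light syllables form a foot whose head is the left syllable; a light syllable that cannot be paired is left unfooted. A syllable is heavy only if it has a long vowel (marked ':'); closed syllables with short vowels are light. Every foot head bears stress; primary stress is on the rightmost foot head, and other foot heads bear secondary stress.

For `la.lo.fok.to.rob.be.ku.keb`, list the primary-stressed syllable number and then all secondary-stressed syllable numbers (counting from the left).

Weights: 1 la L, 2 lo L, 3 fok L, 4 to L, 5 rob L, 6 be L, 7 ku L, 8 keb L.
Parse right to left (heavy = foot alone; LL = one foot; stranded L unfooted): (ˈla.lo) (ˈfok.to) (ˈrob.be) (ˈku.keb).
Foot heads: 1, 3, 5, 7.
Primary stress on the rightmost head = syllable 7.
Secondary stress on 1, 3, 5: ˌla.lo.ˌfok.to.ˌrob.be.ˈku.keb.

primary 7, secondary 1, 3, 5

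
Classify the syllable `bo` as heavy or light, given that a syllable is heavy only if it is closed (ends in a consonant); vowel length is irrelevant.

light

`bo`: short vowel, open (no coda). Open (no coda) → light.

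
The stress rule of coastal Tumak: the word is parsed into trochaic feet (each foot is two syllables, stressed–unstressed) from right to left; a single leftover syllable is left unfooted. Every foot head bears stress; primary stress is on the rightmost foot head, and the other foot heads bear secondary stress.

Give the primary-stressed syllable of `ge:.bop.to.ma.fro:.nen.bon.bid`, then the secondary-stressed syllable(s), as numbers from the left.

Parse right to left into trochaic (ˈσσ) feet: (ˈge:.bop) (ˈto.ma) (ˈfro:.nen) (ˈbon.bid).
Foot heads (stressed positions): 1, 3, 5, 7.
End Rule Rightmost: primary stress on the rightmost head = syllable 7.
Secondary stress on 1, 3, 5: ˌge:.bop.ˌto.ma.ˌfro:.nen.ˈbon.bid.

primary 7, secondary 1, 3, 5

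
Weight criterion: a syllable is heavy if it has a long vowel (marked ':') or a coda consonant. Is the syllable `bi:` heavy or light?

`bi:`: long vowel, open (no coda). Long vowel → heavy.

heavy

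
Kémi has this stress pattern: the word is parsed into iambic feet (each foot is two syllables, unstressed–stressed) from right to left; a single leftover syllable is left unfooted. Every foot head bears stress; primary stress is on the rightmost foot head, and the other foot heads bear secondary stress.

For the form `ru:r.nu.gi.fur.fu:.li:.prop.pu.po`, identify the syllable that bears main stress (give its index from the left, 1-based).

9

Parse right to left into iambic (σˈσ) feet: ru:r (nu.ˈgi) (fur.ˈfu:) (li:.ˈprop) (pu.ˈpo). Syllable 1 is left unfooted.
Foot heads (stressed positions): 3, 5, 7, 9.
End Rule Rightmost: primary stress on the rightmost head = syllable 9.
Primary stress: syllable 9 → ru:r.nu.gi.fur.fu:.li:.prop.pu.ˈpo.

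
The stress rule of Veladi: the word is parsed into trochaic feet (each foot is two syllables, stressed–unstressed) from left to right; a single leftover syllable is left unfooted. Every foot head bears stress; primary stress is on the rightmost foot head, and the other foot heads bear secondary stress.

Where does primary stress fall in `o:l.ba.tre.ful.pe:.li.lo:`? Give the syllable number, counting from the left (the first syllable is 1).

Parse left to right into trochaic (ˈσσ) feet: (ˈo:l.ba) (ˈtre.ful) (ˈpe:.li) lo:. Syllable 7 is left unfooted.
Foot heads (stressed positions): 1, 3, 5.
End Rule Rightmost: primary stress on the rightmost head = syllable 5.
Primary stress: syllable 5 → o:l.ba.tre.ful.ˈpe:.li.lo:.

5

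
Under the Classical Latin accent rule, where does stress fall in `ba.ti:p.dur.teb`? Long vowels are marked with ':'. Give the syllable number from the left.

3

Classical Latin: stress the penult if heavy (long vowel or closed), else the antepenult.
Weights: 2 ti:p H, 3 dur H, 4 teb H.
The penult (syllable 3, dur) is heavy, so it takes stress.
Stress on syllable 3: ba.ti:p.ˈdur.teb.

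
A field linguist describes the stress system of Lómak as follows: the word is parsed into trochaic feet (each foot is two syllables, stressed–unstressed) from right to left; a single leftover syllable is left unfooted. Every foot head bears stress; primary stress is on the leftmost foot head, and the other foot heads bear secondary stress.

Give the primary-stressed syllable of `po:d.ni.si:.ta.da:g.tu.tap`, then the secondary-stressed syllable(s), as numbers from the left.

primary 2, secondary 4, 6

Parse right to left into trochaic (ˈσσ) feet: po:d (ˈni.si:) (ˈta.da:g) (ˈtu.tap). Syllable 1 is left unfooted.
Foot heads (stressed positions): 2, 4, 6.
End Rule Leftmost: primary stress on the leftmost head = syllable 2.
Secondary stress on 4, 6: po:d.ˈni.si:.ˌta.da:g.ˌtu.tap.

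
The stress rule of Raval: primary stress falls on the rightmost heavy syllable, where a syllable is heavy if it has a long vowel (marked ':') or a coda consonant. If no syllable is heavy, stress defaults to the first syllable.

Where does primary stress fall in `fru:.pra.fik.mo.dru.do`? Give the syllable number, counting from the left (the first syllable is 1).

3

Weights: 1 fru: H, 2 pra L, 3 fik H, 4 mo L, 5 dru L, 6 do L.
Heavy syllables in the domain: 1, 3. The rightmost is syllable 3 (fik).
Primary stress: syllable 3 → fru:.pra.ˈfik.mo.dru.do.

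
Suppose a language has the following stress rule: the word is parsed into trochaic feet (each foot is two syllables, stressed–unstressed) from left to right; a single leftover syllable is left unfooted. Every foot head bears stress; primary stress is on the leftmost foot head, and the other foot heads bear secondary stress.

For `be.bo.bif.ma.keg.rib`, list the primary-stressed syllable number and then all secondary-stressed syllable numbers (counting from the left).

primary 1, secondary 3, 5

Parse left to right into trochaic (ˈσσ) feet: (ˈbe.bo) (ˈbif.ma) (ˈkeg.rib).
Foot heads (stressed positions): 1, 3, 5.
End Rule Leftmost: primary stress on the leftmost head = syllable 1.
Secondary stress on 3, 5: ˈbe.bo.ˌbif.ma.ˌkeg.rib.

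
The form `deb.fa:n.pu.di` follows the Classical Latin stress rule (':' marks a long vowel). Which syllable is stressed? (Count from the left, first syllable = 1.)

Classical Latin: stress the penult if heavy (long vowel or closed), else the antepenult.
Weights: 2 fa:n H, 3 pu L, 4 di L.
The penult (syllable 3, pu) is light, so stress falls on the antepenult (syllable 2, fa:n).
Stress on syllable 2: deb.ˈfa:n.pu.di.

2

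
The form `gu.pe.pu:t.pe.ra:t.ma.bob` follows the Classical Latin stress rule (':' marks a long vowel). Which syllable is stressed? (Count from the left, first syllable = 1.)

Classical Latin: stress the penult if heavy (long vowel or closed), else the antepenult.
Weights: 5 ra:t H, 6 ma L, 7 bob H.
The penult (syllable 6, ma) is light, so stress falls on the antepenult (syllable 5, ra:t).
Stress on syllable 5: gu.pe.pu:t.pe.ˈra:t.ma.bob.

5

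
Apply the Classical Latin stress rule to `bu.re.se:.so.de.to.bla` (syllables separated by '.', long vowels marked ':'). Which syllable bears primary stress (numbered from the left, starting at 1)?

Classical Latin: stress the penult if heavy (long vowel or closed), else the antepenult.
Weights: 5 de L, 6 to L, 7 bla L.
The penult (syllable 6, to) is light, so stress falls on the antepenult (syllable 5, de).
Stress on syllable 5: bu.re.se:.so.ˈde.to.bla.

5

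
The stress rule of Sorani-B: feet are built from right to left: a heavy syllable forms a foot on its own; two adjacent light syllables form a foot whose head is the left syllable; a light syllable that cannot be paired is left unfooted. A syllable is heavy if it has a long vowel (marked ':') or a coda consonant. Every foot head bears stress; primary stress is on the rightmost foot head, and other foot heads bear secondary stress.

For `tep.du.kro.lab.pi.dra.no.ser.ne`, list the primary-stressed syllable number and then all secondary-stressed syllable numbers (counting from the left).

primary 8, secondary 1, 2, 4, 6

Weights: 1 tep H, 2 du L, 3 kro L, 4 lab H, 5 pi L, 6 dra L, 7 no L, 8 ser H, 9 ne L.
Parse right to left (heavy = foot alone; LL = one foot; stranded L unfooted): (ˈtep) (ˈdu.kro) (ˈlab) pi (ˈdra.no) (ˈser) ne.
Foot heads: 1, 2, 4, 6, 8.
Primary stress on the rightmost head = syllable 8.
Secondary stress on 1, 2, 4, 6: ˌtep.ˌdu.kro.ˌlab.pi.ˌdra.no.ˈser.ne.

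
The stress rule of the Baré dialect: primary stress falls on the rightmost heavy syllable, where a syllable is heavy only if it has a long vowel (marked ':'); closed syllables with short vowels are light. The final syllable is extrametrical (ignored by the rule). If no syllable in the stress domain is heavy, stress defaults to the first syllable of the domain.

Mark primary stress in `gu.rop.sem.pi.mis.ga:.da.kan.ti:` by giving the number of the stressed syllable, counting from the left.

The final syllable (9, ti:) is extrametrical; the stress domain is syllables 1–8.
Weights: 1 gu L, 2 rop L, 3 sem L, 4 pi L, 5 mis L, 6 ga: H, 7 da L, 8 kan L.
Heavy syllables in the domain: 6. The rightmost is syllable 6 (ga:).
Primary stress: syllable 6 → gu.rop.sem.pi.mis.ˈga:.da.kan.ti:.

6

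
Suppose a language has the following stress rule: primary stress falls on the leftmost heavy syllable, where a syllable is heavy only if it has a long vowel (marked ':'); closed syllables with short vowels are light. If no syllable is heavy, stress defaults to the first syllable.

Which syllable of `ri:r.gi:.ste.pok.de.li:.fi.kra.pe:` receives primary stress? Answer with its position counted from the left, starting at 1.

Weights: 1 ri:r H, 2 gi: H, 3 ste L, 4 pok L, 5 de L, 6 li: H, 7 fi L, 8 kra L, 9 pe: H.
Heavy syllables in the domain: 1, 2, 6, 9. The leftmost is syllable 1 (ri:r).
Primary stress: syllable 1 → ˈri:r.gi:.ste.pok.de.li:.fi.kra.pe:.

1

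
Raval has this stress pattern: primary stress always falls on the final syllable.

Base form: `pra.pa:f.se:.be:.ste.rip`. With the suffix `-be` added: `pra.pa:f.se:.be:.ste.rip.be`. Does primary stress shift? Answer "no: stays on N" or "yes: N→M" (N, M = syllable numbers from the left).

Base `pra.pa:f.se:.be:.ste.rip` (6 syllables):
  The word has 6 syllables; the final syllable is syllable 6 (rip).
  → primary stress on syllable 6.
Suffixed `pra.pa:f.se:.be:.ste.rip.be` (7 syllables):
  The word has 7 syllables; the final syllable is syllable 7 (be).
  → primary stress on syllable 7.

yes: 6→7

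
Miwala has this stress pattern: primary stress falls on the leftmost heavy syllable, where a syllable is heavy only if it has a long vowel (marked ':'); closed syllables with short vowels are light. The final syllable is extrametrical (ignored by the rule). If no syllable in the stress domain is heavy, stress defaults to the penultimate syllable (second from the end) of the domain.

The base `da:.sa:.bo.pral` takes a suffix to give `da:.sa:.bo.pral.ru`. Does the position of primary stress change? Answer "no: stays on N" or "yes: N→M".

Base `da:.sa:.bo.pral` (4 syllables):
  The final syllable (4, pral) is extrametrical; the stress domain is syllables 1–3.
  Weights: 1 da: H, 2 sa: H, 3 bo L.
  Heavy syllables in the domain: 1, 2. The leftmost is syllable 1 (da:).
  → primary stress on syllable 1.
Suffixed `da:.sa:.bo.pral.ru` (5 syllables):
  The final syllable (5, ru) is extrametrical; the stress domain is syllables 1–4.
  Weights: 1 da: H, 2 sa: H, 3 bo L, 4 pral L.
  Heavy syllables in the domain: 1, 2. The leftmost is syllable 1 (da:).
  → primary stress on syllable 1.

no: stays on 1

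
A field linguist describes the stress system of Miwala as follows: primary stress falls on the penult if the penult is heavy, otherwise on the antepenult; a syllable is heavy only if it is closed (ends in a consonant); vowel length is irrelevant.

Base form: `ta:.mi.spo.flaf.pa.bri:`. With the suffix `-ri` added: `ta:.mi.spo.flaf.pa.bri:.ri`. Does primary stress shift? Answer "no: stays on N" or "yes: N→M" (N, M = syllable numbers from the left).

yes: 4→5

Base `ta:.mi.spo.flaf.pa.bri:` (6 syllables):
  Weights: 4 flaf H, 5 pa L, 6 bri: L.
  The penult (syllable 5, pa) is light, so stress falls on the antepenult (syllable 4, flaf).
  → primary stress on syllable 4.
Suffixed `ta:.mi.spo.flaf.pa.bri:.ri` (7 syllables):
  Weights: 5 pa L, 6 bri: L, 7 ri L.
  The penult (syllable 6, bri:) is light, so stress falls on the antepenult (syllable 5, pa).
  → primary stress on syllable 5.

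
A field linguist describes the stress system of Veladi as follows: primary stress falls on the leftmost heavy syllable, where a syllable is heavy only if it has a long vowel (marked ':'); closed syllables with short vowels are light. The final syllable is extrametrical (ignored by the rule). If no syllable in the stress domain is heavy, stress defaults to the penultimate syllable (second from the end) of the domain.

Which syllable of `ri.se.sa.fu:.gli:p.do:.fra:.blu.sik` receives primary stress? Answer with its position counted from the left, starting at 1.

The final syllable (9, sik) is extrametrical; the stress domain is syllables 1–8.
Weights: 1 ri L, 2 se L, 3 sa L, 4 fu: H, 5 gli:p H, 6 do: H, 7 fra: H, 8 blu L.
Heavy syllables in the domain: 4, 5, 6, 7. The leftmost is syllable 4 (fu:).
Primary stress: syllable 4 → ri.se.sa.ˈfu:.gli:p.do:.fra:.blu.sik.

4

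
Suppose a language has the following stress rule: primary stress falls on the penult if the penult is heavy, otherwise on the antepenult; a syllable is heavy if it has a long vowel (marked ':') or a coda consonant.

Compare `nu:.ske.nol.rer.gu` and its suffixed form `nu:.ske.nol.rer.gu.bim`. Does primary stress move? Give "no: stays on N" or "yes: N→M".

no: stays on 4

Base `nu:.ske.nol.rer.gu` (5 syllables):
  Weights: 3 nol H, 4 rer H, 5 gu L.
  The penult (syllable 4, rer) is heavy, so it takes stress.
  → primary stress on syllable 4.
Suffixed `nu:.ske.nol.rer.gu.bim` (6 syllables):
  Weights: 4 rer H, 5 gu L, 6 bim H.
  The penult (syllable 5, gu) is light, so stress falls on the antepenult (syllable 4, rer).
  → primary stress on syllable 4.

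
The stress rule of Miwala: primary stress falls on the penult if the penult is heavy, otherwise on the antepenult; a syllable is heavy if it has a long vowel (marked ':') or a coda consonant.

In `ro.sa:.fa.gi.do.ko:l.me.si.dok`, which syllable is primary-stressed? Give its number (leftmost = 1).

7

Weights: 7 me L, 8 si L, 9 dok H.
The penult (syllable 8, si) is light, so stress falls on the antepenult (syllable 7, me).
Primary stress: syllable 7 → ro.sa:.fa.gi.do.ko:l.ˈme.si.dok.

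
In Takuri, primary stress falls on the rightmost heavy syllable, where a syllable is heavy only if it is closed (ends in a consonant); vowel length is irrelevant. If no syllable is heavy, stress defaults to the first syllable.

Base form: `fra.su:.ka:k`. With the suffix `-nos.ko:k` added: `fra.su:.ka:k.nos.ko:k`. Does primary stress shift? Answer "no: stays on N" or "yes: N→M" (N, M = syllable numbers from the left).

Base `fra.su:.ka:k` (3 syllables):
  Weights: 1 fra L, 2 su: L, 3 ka:k H.
  Heavy syllables in the domain: 3. The rightmost is syllable 3 (ka:k).
  → primary stress on syllable 3.
Suffixed `fra.su:.ka:k.nos.ko:k` (5 syllables):
  Weights: 1 fra L, 2 su: L, 3 ka:k H, 4 nos H, 5 ko:k H.
  Heavy syllables in the domain: 3, 4, 5. The rightmost is syllable 5 (ko:k).
  → primary stress on syllable 5.

yes: 3→5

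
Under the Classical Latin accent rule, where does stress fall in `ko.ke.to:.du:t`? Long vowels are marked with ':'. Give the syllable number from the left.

3

Classical Latin: stress the penult if heavy (long vowel or closed), else the antepenult.
Weights: 2 ke L, 3 to: H, 4 du:t H.
The penult (syllable 3, to:) is heavy, so it takes stress.
Stress on syllable 3: ko.ke.ˈto:.du:t.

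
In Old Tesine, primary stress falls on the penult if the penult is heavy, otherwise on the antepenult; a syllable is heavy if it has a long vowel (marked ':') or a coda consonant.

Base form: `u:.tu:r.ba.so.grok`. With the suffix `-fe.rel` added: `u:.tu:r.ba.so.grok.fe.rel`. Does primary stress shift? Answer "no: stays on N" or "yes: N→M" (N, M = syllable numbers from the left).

yes: 3→5

Base `u:.tu:r.ba.so.grok` (5 syllables):
  Weights: 3 ba L, 4 so L, 5 grok H.
  The penult (syllable 4, so) is light, so stress falls on the antepenult (syllable 3, ba).
  → primary stress on syllable 3.
Suffixed `u:.tu:r.ba.so.grok.fe.rel` (7 syllables):
  Weights: 5 grok H, 6 fe L, 7 rel H.
  The penult (syllable 6, fe) is light, so stress falls on the antepenult (syllable 5, grok).
  → primary stress on syllable 5.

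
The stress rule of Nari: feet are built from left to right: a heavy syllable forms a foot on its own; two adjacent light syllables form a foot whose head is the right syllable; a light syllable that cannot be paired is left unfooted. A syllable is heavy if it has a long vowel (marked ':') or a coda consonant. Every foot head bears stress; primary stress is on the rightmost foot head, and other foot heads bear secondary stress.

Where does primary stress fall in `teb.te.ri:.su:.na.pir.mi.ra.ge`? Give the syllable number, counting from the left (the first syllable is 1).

8

Weights: 1 teb H, 2 te L, 3 ri: H, 4 su: H, 5 na L, 6 pir H, 7 mi L, 8 ra L, 9 ge L.
Parse left to right (heavy = foot alone; LL = one foot; stranded L unfooted): (ˈteb) te (ˈri:) (ˈsu:) na (ˈpir) (mi.ˈra) ge.
Foot heads: 1, 3, 4, 6, 8.
Primary stress on the rightmost head = syllable 8.
Primary stress: syllable 8 → teb.te.ri:.su:.na.pir.mi.ˈra.ge.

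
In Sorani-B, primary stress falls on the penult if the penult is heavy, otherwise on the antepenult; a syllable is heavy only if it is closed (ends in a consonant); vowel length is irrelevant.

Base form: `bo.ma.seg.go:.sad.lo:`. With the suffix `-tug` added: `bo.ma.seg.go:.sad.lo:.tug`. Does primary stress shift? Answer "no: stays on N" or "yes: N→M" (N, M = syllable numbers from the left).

no: stays on 5

Base `bo.ma.seg.go:.sad.lo:` (6 syllables):
  Weights: 4 go: L, 5 sad H, 6 lo: L.
  The penult (syllable 5, sad) is heavy, so it takes stress.
  → primary stress on syllable 5.
Suffixed `bo.ma.seg.go:.sad.lo:.tug` (7 syllables):
  Weights: 5 sad H, 6 lo: L, 7 tug H.
  The penult (syllable 6, lo:) is light, so stress falls on the antepenult (syllable 5, sad).
  → primary stress on syllable 5.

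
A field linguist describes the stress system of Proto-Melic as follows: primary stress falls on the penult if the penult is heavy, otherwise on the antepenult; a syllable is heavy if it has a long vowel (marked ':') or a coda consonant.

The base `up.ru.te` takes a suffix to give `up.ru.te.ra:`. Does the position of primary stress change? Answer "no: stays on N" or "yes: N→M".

Base `up.ru.te` (3 syllables):
  Weights: 1 up H, 2 ru L, 3 te L.
  The penult (syllable 2, ru) is light, so stress falls on the antepenult (syllable 1, up).
  → primary stress on syllable 1.
Suffixed `up.ru.te.ra:` (4 syllables):
  Weights: 2 ru L, 3 te L, 4 ra: H.
  The penult (syllable 3, te) is light, so stress falls on the antepenult (syllable 2, ru).
  → primary stress on syllable 2.

yes: 1→2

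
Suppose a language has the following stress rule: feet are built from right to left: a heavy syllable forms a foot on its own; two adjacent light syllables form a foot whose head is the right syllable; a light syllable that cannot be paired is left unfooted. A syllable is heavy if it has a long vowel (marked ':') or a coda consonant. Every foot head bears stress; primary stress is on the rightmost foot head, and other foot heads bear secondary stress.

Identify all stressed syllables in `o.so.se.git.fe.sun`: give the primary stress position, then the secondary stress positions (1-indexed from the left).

Weights: 1 o L, 2 so L, 3 se L, 4 git H, 5 fe L, 6 sun H.
Parse right to left (heavy = foot alone; LL = one foot; stranded L unfooted): o (so.ˈse) (ˈgit) fe (ˈsun).
Foot heads: 3, 4, 6.
Primary stress on the rightmost head = syllable 6.
Secondary stress on 3, 4: o.so.ˌse.ˌgit.fe.ˈsun.

primary 6, secondary 3, 4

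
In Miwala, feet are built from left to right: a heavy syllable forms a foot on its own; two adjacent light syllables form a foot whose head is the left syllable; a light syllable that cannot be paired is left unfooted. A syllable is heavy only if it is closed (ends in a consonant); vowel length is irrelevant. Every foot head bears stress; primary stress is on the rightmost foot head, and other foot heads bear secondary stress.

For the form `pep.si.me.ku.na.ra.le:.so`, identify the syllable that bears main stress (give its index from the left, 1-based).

6

Weights: 1 pep H, 2 si L, 3 me L, 4 ku L, 5 na L, 6 ra L, 7 le: L, 8 so L.
Parse left to right (heavy = foot alone; LL = one foot; stranded L unfooted): (ˈpep) (ˈsi.me) (ˈku.na) (ˈra.le:) so.
Foot heads: 1, 2, 4, 6.
Primary stress on the rightmost head = syllable 6.
Primary stress: syllable 6 → pep.si.me.ku.na.ˈra.le:.so.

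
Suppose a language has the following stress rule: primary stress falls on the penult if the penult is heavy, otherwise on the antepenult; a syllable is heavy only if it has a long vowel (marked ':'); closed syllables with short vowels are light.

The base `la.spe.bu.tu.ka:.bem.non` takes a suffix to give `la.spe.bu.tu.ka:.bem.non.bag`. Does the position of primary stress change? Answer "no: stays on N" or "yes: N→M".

yes: 5→6

Base `la.spe.bu.tu.ka:.bem.non` (7 syllables):
  Weights: 5 ka: H, 6 bem L, 7 non L.
  The penult (syllable 6, bem) is light, so stress falls on the antepenult (syllable 5, ka:).
  → primary stress on syllable 5.
Suffixed `la.spe.bu.tu.ka:.bem.non.bag` (8 syllables):
  Weights: 6 bem L, 7 non L, 8 bag L.
  The penult (syllable 7, non) is light, so stress falls on the antepenult (syllable 6, bem).
  → primary stress on syllable 6.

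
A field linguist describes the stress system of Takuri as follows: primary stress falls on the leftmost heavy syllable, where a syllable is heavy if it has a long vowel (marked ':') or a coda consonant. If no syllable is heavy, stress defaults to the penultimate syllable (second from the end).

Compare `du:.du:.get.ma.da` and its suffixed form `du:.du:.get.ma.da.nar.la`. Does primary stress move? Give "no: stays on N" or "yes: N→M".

no: stays on 1

Base `du:.du:.get.ma.da` (5 syllables):
  Weights: 1 du: H, 2 du: H, 3 get H, 4 ma L, 5 da L.
  Heavy syllables in the domain: 1, 2, 3. The leftmost is syllable 1 (du:).
  → primary stress on syllable 1.
Suffixed `du:.du:.get.ma.da.nar.la` (7 syllables):
  Weights: 1 du: H, 2 du: H, 3 get H, 4 ma L, 5 da L, 6 nar H, 7 la L.
  Heavy syllables in the domain: 1, 2, 3, 6. The leftmost is syllable 1 (du:).
  → primary stress on syllable 1.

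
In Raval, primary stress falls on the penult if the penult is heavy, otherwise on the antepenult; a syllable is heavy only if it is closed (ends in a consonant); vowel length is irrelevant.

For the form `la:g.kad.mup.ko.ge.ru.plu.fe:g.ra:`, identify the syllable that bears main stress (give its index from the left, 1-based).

Weights: 7 plu L, 8 fe:g H, 9 ra: L.
The penult (syllable 8, fe:g) is heavy, so it takes stress.
Primary stress: syllable 8 → la:g.kad.mup.ko.ge.ru.plu.ˈfe:g.ra:.

8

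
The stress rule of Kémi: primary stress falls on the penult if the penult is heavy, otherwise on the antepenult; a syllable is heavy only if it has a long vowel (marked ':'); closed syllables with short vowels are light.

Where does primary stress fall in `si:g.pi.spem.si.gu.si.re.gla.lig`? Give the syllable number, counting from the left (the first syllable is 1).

Weights: 7 re L, 8 gla L, 9 lig L.
The penult (syllable 8, gla) is light, so stress falls on the antepenult (syllable 7, re).
Primary stress: syllable 7 → si:g.pi.spem.si.gu.si.ˈre.gla.lig.

7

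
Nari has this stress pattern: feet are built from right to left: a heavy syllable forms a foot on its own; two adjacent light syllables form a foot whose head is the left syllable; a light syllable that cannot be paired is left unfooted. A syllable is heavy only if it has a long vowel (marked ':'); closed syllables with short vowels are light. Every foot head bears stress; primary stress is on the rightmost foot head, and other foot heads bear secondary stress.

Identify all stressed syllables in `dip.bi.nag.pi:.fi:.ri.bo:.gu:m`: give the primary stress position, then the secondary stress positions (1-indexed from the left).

primary 8, secondary 2, 4, 5, 7

Weights: 1 dip L, 2 bi L, 3 nag L, 4 pi: H, 5 fi: H, 6 ri L, 7 bo: H, 8 gu:m H.
Parse right to left (heavy = foot alone; LL = one foot; stranded L unfooted): dip (ˈbi.nag) (ˈpi:) (ˈfi:) ri (ˈbo:) (ˈgu:m).
Foot heads: 2, 4, 5, 7, 8.
Primary stress on the rightmost head = syllable 8.
Secondary stress on 2, 4, 5, 7: dip.ˌbi.nag.ˌpi:.ˌfi:.ri.ˌbo:.ˈgu:m.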